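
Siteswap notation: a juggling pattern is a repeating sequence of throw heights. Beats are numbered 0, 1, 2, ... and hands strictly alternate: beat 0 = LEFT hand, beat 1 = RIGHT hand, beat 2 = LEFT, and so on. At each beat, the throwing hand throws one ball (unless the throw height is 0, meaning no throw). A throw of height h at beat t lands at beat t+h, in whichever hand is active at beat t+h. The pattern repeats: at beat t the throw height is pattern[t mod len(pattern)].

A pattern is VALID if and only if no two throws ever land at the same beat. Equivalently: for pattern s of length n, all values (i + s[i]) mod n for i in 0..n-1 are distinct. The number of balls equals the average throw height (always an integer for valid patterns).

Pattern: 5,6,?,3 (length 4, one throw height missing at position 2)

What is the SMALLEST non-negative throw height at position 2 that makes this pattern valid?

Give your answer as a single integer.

Answer: 2

Derivation:
i=0: (0 + 5) mod 4 = 1
i=1: (1 + 6) mod 4 = 3
i=2: s[i]=? (unknown)
i=3: (3 + 3) mod 4 = 2
Known residues: [1, 2, 3]; need a permutation of 0..3, so missing residue r = 0
Need (2 + s) mod 4 = 0; smallest s = (0 - 2) mod 4 = 2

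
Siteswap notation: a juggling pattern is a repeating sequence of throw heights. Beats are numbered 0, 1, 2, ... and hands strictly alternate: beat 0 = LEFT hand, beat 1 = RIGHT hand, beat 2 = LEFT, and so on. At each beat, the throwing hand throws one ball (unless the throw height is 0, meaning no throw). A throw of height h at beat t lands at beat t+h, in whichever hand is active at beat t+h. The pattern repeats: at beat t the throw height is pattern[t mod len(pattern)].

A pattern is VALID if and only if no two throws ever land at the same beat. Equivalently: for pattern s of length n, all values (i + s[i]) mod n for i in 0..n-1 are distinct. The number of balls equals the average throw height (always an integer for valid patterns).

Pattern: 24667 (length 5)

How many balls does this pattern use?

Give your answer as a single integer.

Pattern = [2, 4, 6, 6, 7], length n = 5
  position 0: throw height = 2, running sum = 2
  position 1: throw height = 4, running sum = 6
  position 2: throw height = 6, running sum = 12
  position 3: throw height = 6, running sum = 18
  position 4: throw height = 7, running sum = 25
Total sum = 25; balls = sum / n = 25 / 5 = 5

Answer: 5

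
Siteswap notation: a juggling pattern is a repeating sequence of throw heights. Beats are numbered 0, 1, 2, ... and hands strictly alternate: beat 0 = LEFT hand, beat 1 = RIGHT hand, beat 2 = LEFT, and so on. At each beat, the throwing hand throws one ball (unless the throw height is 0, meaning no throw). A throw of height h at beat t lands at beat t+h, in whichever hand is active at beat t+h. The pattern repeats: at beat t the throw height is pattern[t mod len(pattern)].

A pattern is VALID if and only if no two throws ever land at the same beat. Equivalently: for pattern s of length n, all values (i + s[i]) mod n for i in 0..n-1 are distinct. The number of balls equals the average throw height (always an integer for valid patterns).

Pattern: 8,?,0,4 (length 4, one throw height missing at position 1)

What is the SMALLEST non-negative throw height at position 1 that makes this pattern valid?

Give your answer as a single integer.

i=0: (0 + 8) mod 4 = 0
i=1: s[i]=? (unknown)
i=2: (2 + 0) mod 4 = 2
i=3: (3 + 4) mod 4 = 3
Known residues: [0, 2, 3]; need a permutation of 0..3, so missing residue r = 1
Need (1 + s) mod 4 = 1; smallest s = (1 - 1) mod 4 = 0

Answer: 0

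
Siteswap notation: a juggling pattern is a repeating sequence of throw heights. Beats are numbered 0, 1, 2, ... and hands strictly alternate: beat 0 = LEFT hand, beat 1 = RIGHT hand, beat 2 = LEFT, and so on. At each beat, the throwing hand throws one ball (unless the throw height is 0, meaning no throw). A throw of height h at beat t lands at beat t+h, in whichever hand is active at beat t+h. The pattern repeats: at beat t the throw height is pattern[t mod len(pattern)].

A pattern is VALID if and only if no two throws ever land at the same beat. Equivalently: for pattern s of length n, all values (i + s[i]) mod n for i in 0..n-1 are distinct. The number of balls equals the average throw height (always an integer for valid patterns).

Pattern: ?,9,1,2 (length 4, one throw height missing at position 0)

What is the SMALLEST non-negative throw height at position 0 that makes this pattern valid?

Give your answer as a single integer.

Answer: 0

Derivation:
i=0: s[i]=? (unknown)
i=1: (1 + 9) mod 4 = 2
i=2: (2 + 1) mod 4 = 3
i=3: (3 + 2) mod 4 = 1
Known residues: [1, 2, 3]; need a permutation of 0..3, so missing residue r = 0
Need (0 + s) mod 4 = 0; smallest s = (0 - 0) mod 4 = 0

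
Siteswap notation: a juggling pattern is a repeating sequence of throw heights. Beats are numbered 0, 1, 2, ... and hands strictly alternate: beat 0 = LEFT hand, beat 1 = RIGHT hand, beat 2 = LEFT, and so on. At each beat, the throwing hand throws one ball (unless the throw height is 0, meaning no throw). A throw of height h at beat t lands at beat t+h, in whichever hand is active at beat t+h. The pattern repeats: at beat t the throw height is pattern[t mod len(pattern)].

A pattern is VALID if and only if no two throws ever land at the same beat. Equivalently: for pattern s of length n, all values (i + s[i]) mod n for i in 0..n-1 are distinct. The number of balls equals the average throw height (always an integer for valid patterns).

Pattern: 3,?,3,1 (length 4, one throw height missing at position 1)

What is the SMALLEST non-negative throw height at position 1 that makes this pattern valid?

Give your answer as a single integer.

i=0: (0 + 3) mod 4 = 3
i=1: s[i]=? (unknown)
i=2: (2 + 3) mod 4 = 1
i=3: (3 + 1) mod 4 = 0
Known residues: [0, 1, 3]; need a permutation of 0..3, so missing residue r = 2
Need (1 + s) mod 4 = 2; smallest s = (2 - 1) mod 4 = 1

Answer: 1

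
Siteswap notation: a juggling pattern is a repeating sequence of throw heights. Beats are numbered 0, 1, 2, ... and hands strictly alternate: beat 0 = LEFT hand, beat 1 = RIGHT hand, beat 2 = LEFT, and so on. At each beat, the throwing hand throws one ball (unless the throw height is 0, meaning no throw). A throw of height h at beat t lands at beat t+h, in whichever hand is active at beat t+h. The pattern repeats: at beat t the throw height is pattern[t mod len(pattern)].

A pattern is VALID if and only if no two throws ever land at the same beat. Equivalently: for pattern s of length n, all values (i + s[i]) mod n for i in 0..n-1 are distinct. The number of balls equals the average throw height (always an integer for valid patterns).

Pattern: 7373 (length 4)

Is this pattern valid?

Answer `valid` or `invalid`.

i=0: (i + s[i]) mod n = (0 + 7) mod 4 = 3
i=1: (i + s[i]) mod n = (1 + 3) mod 4 = 0
i=2: (i + s[i]) mod n = (2 + 7) mod 4 = 1
i=3: (i + s[i]) mod n = (3 + 3) mod 4 = 2
Residues: [3, 0, 1, 2], distinct: True

Answer: valid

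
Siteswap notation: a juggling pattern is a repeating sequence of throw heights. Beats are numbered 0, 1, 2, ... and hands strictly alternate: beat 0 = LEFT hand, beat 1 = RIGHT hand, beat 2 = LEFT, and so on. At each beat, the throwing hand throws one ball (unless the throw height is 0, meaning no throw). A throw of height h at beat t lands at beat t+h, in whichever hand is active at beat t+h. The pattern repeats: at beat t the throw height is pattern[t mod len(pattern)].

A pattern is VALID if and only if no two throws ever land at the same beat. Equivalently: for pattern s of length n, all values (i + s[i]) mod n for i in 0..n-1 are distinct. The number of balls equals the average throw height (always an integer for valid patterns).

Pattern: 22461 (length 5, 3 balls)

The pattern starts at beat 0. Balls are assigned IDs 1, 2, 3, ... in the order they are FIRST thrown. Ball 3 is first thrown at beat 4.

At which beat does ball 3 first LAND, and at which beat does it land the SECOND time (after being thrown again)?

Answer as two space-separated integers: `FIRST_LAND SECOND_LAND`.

Beat 0 (L): throw ball1 h=2 -> lands@2:L; in-air after throw: [b1@2:L]
Beat 1 (R): throw ball2 h=2 -> lands@3:R; in-air after throw: [b1@2:L b2@3:R]
Beat 2 (L): throw ball1 h=4 -> lands@6:L; in-air after throw: [b2@3:R b1@6:L]
Beat 3 (R): throw ball2 h=6 -> lands@9:R; in-air after throw: [b1@6:L b2@9:R]
Beat 4 (L): throw ball3 h=1 -> lands@5:R; in-air after throw: [b3@5:R b1@6:L b2@9:R]
Beat 5 (R): throw ball3 h=2 -> lands@7:R; in-air after throw: [b1@6:L b3@7:R b2@9:R]
Beat 6 (L): throw ball1 h=2 -> lands@8:L; in-air after throw: [b3@7:R b1@8:L b2@9:R]
Beat 7 (R): throw ball3 h=4 -> lands@11:R; in-air after throw: [b1@8:L b2@9:R b3@11:R]
Ball 3: thrown@4 h=1 -> first land @5; rethrown@5 h=2 -> second land @7

Answer: 5 7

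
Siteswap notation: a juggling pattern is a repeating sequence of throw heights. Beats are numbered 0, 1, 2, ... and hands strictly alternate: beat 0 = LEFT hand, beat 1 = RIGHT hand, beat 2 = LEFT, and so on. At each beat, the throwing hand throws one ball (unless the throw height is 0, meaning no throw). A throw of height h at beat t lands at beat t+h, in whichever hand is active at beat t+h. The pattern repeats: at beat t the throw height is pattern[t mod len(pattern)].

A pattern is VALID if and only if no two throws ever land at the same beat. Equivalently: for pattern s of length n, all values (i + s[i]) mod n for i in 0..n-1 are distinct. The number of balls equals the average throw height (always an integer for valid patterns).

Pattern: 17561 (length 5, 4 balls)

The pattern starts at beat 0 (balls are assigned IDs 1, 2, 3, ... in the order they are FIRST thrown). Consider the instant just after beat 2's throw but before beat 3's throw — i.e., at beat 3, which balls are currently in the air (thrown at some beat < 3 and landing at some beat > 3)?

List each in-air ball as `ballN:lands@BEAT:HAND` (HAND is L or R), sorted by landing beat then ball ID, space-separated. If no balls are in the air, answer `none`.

Answer: ball2:lands@7:R ball1:lands@8:L

Derivation:
Beat 0 (L): throw ball1 h=1 -> lands@1:R; in-air after throw: [b1@1:R]
Beat 1 (R): throw ball1 h=7 -> lands@8:L; in-air after throw: [b1@8:L]
Beat 2 (L): throw ball2 h=5 -> lands@7:R; in-air after throw: [b2@7:R b1@8:L]
Beat 3 (R): throw ball3 h=6 -> lands@9:R; in-air after throw: [b2@7:R b1@8:L b3@9:R]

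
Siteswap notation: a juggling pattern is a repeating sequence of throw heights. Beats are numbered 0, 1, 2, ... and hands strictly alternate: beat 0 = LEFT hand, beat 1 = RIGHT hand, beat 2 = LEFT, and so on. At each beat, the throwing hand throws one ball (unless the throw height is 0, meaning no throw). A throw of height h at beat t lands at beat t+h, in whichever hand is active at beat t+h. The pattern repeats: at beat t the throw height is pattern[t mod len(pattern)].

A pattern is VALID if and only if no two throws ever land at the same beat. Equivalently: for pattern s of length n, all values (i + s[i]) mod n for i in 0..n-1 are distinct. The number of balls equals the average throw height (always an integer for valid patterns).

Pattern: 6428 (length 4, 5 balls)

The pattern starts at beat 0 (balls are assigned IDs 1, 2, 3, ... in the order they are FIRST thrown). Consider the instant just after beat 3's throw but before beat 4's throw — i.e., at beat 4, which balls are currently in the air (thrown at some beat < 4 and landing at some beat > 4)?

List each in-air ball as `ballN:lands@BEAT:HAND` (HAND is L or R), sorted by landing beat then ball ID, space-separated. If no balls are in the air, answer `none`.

Beat 0 (L): throw ball1 h=6 -> lands@6:L; in-air after throw: [b1@6:L]
Beat 1 (R): throw ball2 h=4 -> lands@5:R; in-air after throw: [b2@5:R b1@6:L]
Beat 2 (L): throw ball3 h=2 -> lands@4:L; in-air after throw: [b3@4:L b2@5:R b1@6:L]
Beat 3 (R): throw ball4 h=8 -> lands@11:R; in-air after throw: [b3@4:L b2@5:R b1@6:L b4@11:R]
Beat 4 (L): throw ball3 h=6 -> lands@10:L; in-air after throw: [b2@5:R b1@6:L b3@10:L b4@11:R]

Answer: ball2:lands@5:R ball1:lands@6:L ball4:lands@11:R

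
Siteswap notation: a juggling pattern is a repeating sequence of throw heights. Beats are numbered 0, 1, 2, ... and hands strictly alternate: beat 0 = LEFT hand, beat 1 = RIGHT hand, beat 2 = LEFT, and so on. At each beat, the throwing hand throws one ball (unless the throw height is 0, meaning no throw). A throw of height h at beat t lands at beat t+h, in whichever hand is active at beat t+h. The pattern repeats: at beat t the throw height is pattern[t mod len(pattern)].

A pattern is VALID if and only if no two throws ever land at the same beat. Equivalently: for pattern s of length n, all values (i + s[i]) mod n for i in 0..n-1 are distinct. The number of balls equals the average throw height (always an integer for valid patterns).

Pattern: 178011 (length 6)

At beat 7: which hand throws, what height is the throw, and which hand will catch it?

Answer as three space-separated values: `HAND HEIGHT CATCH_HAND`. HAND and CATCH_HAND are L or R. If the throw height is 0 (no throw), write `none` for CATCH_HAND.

Answer: R 7 L

Derivation:
Beat 7: 7 mod 2 = 1, so hand = R
Throw height = pattern[7 mod 6] = pattern[1] = 7
Lands at beat 7+7=14, 14 mod 2 = 0, so catch hand = L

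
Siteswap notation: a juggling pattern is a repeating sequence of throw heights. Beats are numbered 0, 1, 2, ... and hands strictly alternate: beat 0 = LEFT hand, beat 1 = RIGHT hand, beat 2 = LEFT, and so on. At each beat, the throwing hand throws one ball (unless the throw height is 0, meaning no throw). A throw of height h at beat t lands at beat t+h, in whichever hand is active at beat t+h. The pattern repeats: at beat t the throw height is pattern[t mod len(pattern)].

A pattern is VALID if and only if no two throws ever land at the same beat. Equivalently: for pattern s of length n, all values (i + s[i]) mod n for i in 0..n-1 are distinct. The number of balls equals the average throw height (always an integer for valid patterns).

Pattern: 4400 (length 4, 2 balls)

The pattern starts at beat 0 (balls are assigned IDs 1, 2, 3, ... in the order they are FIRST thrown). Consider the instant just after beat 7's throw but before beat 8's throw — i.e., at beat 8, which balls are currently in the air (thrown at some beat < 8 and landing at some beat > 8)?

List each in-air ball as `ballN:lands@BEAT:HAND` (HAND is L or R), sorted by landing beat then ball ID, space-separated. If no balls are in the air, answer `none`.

Beat 0 (L): throw ball1 h=4 -> lands@4:L; in-air after throw: [b1@4:L]
Beat 1 (R): throw ball2 h=4 -> lands@5:R; in-air after throw: [b1@4:L b2@5:R]
Beat 4 (L): throw ball1 h=4 -> lands@8:L; in-air after throw: [b2@5:R b1@8:L]
Beat 5 (R): throw ball2 h=4 -> lands@9:R; in-air after throw: [b1@8:L b2@9:R]
Beat 8 (L): throw ball1 h=4 -> lands@12:L; in-air after throw: [b2@9:R b1@12:L]

Answer: ball2:lands@9:R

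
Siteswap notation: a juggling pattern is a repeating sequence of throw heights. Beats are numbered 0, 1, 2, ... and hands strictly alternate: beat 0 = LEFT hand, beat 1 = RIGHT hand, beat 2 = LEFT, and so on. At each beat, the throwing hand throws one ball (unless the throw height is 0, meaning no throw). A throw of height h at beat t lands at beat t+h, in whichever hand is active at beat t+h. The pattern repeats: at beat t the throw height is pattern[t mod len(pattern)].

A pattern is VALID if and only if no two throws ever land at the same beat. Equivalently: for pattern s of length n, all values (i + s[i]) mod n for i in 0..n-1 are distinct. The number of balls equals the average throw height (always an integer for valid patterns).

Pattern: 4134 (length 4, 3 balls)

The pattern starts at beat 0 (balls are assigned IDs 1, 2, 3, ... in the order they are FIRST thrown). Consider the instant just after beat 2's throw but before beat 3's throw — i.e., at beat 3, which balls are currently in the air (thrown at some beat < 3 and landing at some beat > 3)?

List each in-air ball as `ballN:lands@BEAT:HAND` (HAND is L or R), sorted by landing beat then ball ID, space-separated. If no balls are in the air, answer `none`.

Beat 0 (L): throw ball1 h=4 -> lands@4:L; in-air after throw: [b1@4:L]
Beat 1 (R): throw ball2 h=1 -> lands@2:L; in-air after throw: [b2@2:L b1@4:L]
Beat 2 (L): throw ball2 h=3 -> lands@5:R; in-air after throw: [b1@4:L b2@5:R]
Beat 3 (R): throw ball3 h=4 -> lands@7:R; in-air after throw: [b1@4:L b2@5:R b3@7:R]

Answer: ball1:lands@4:L ball2:lands@5:R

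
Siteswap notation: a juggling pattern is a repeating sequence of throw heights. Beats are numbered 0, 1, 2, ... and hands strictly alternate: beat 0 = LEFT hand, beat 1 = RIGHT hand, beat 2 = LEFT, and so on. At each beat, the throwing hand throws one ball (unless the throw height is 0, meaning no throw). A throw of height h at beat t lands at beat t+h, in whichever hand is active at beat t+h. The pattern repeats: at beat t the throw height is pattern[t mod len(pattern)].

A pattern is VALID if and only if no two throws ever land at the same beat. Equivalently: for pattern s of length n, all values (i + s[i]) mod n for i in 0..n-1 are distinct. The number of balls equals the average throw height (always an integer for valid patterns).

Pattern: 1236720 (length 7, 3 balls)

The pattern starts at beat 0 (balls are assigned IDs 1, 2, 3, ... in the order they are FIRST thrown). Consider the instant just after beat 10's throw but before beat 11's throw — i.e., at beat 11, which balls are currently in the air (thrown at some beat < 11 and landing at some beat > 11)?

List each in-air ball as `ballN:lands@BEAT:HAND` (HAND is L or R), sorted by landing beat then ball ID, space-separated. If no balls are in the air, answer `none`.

Answer: ball1:lands@12:L ball2:lands@16:L

Derivation:
Beat 0 (L): throw ball1 h=1 -> lands@1:R; in-air after throw: [b1@1:R]
Beat 1 (R): throw ball1 h=2 -> lands@3:R; in-air after throw: [b1@3:R]
Beat 2 (L): throw ball2 h=3 -> lands@5:R; in-air after throw: [b1@3:R b2@5:R]
Beat 3 (R): throw ball1 h=6 -> lands@9:R; in-air after throw: [b2@5:R b1@9:R]
Beat 4 (L): throw ball3 h=7 -> lands@11:R; in-air after throw: [b2@5:R b1@9:R b3@11:R]
Beat 5 (R): throw ball2 h=2 -> lands@7:R; in-air after throw: [b2@7:R b1@9:R b3@11:R]
Beat 7 (R): throw ball2 h=1 -> lands@8:L; in-air after throw: [b2@8:L b1@9:R b3@11:R]
Beat 8 (L): throw ball2 h=2 -> lands@10:L; in-air after throw: [b1@9:R b2@10:L b3@11:R]
Beat 9 (R): throw ball1 h=3 -> lands@12:L; in-air after throw: [b2@10:L b3@11:R b1@12:L]
Beat 10 (L): throw ball2 h=6 -> lands@16:L; in-air after throw: [b3@11:R b1@12:L b2@16:L]
Beat 11 (R): throw ball3 h=7 -> lands@18:L; in-air after throw: [b1@12:L b2@16:L b3@18:L]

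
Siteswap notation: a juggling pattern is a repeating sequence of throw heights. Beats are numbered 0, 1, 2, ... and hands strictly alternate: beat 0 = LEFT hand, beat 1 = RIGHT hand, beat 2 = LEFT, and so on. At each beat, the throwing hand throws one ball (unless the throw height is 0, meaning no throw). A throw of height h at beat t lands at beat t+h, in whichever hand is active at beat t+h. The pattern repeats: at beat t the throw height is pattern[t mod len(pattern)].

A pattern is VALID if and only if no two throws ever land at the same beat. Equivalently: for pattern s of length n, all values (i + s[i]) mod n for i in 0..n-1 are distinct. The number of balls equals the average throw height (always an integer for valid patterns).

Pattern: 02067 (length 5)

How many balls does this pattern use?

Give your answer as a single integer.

Pattern = [0, 2, 0, 6, 7], length n = 5
  position 0: throw height = 0, running sum = 0
  position 1: throw height = 2, running sum = 2
  position 2: throw height = 0, running sum = 2
  position 3: throw height = 6, running sum = 8
  position 4: throw height = 7, running sum = 15
Total sum = 15; balls = sum / n = 15 / 5 = 3

Answer: 3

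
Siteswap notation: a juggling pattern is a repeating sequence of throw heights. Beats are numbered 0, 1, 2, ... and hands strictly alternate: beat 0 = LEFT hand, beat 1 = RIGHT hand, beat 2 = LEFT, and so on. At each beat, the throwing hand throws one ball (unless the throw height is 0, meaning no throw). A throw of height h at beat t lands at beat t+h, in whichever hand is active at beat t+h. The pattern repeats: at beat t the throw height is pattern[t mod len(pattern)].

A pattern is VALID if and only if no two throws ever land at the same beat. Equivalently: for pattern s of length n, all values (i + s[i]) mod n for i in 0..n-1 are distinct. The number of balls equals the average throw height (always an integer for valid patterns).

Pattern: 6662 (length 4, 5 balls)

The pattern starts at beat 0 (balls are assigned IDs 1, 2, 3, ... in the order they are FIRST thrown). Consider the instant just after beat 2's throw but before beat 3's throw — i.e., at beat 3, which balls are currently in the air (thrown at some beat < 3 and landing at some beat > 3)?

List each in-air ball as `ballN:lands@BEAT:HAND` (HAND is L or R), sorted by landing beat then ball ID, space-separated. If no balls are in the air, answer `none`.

Beat 0 (L): throw ball1 h=6 -> lands@6:L; in-air after throw: [b1@6:L]
Beat 1 (R): throw ball2 h=6 -> lands@7:R; in-air after throw: [b1@6:L b2@7:R]
Beat 2 (L): throw ball3 h=6 -> lands@8:L; in-air after throw: [b1@6:L b2@7:R b3@8:L]
Beat 3 (R): throw ball4 h=2 -> lands@5:R; in-air after throw: [b4@5:R b1@6:L b2@7:R b3@8:L]

Answer: ball1:lands@6:L ball2:lands@7:R ball3:lands@8:L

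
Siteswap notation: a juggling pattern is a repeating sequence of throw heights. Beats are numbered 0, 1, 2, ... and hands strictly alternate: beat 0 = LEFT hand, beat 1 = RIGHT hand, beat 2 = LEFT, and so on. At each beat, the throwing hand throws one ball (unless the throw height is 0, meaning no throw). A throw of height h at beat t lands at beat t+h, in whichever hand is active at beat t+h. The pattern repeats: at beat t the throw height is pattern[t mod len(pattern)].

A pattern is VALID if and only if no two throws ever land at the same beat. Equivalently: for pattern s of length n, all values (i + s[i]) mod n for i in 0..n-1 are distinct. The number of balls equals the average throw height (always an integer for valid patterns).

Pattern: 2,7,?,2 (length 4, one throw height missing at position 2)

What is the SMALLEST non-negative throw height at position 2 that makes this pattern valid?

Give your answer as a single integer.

Answer: 1

Derivation:
i=0: (0 + 2) mod 4 = 2
i=1: (1 + 7) mod 4 = 0
i=2: s[i]=? (unknown)
i=3: (3 + 2) mod 4 = 1
Known residues: [0, 1, 2]; need a permutation of 0..3, so missing residue r = 3
Need (2 + s) mod 4 = 3; smallest s = (3 - 2) mod 4 = 1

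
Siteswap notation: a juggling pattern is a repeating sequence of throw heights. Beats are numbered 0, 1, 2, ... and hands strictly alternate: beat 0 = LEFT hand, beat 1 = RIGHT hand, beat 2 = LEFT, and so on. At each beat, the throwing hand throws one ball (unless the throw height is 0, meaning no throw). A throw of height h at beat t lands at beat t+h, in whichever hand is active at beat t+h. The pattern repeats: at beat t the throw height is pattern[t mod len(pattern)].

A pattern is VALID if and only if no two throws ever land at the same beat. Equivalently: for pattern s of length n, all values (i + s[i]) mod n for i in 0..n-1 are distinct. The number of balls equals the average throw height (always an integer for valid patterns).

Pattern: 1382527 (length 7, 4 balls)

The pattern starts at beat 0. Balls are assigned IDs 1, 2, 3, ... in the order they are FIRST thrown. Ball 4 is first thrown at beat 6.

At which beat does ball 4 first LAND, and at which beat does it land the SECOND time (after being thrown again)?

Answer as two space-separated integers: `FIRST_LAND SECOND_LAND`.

Beat 0 (L): throw ball1 h=1 -> lands@1:R; in-air after throw: [b1@1:R]
Beat 1 (R): throw ball1 h=3 -> lands@4:L; in-air after throw: [b1@4:L]
Beat 2 (L): throw ball2 h=8 -> lands@10:L; in-air after throw: [b1@4:L b2@10:L]
Beat 3 (R): throw ball3 h=2 -> lands@5:R; in-air after throw: [b1@4:L b3@5:R b2@10:L]
Beat 4 (L): throw ball1 h=5 -> lands@9:R; in-air after throw: [b3@5:R b1@9:R b2@10:L]
Beat 5 (R): throw ball3 h=2 -> lands@7:R; in-air after throw: [b3@7:R b1@9:R b2@10:L]
Beat 6 (L): throw ball4 h=7 -> lands@13:R; in-air after throw: [b3@7:R b1@9:R b2@10:L b4@13:R]
Beat 7 (R): throw ball3 h=1 -> lands@8:L; in-air after throw: [b3@8:L b1@9:R b2@10:L b4@13:R]
Beat 8 (L): throw ball3 h=3 -> lands@11:R; in-air after throw: [b1@9:R b2@10:L b3@11:R b4@13:R]
Beat 9 (R): throw ball1 h=8 -> lands@17:R; in-air after throw: [b2@10:L b3@11:R b4@13:R b1@17:R]
Beat 10 (L): throw ball2 h=2 -> lands@12:L; in-air after throw: [b3@11:R b2@12:L b4@13:R b1@17:R]
Beat 11 (R): throw ball3 h=5 -> lands@16:L; in-air after throw: [b2@12:L b4@13:R b3@16:L b1@17:R]
Beat 12 (L): throw ball2 h=2 -> lands@14:L; in-air after throw: [b4@13:R b2@14:L b3@16:L b1@17:R]
Beat 13 (R): throw ball4 h=7 -> lands@20:L; in-air after throw: [b2@14:L b3@16:L b1@17:R b4@20:L]
Ball 4: thrown@6 h=7 -> first land @13; rethrown@13 h=7 -> second land @20

Answer: 13 20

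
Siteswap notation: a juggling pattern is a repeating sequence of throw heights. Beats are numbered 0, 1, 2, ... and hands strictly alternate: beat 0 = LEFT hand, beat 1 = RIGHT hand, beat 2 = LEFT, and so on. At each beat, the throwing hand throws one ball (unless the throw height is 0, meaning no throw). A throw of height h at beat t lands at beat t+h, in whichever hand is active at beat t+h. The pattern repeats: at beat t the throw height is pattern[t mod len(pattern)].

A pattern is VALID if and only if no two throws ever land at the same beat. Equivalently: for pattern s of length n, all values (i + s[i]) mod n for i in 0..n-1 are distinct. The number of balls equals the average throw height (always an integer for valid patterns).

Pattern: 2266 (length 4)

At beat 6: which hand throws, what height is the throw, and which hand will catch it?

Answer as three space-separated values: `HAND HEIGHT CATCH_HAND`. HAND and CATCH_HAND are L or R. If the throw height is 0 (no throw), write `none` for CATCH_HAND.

Answer: L 6 L

Derivation:
Beat 6: 6 mod 2 = 0, so hand = L
Throw height = pattern[6 mod 4] = pattern[2] = 6
Lands at beat 6+6=12, 12 mod 2 = 0, so catch hand = L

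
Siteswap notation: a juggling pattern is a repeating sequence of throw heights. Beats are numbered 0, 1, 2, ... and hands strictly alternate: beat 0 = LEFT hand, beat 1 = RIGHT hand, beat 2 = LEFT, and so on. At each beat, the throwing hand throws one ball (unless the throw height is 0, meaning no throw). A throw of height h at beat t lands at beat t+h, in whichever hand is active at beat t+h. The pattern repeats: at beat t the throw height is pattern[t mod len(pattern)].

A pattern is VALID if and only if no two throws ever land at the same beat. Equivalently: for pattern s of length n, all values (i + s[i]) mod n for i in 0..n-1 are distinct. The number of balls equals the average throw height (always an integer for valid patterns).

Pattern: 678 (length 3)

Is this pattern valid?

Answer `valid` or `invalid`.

i=0: (i + s[i]) mod n = (0 + 6) mod 3 = 0
i=1: (i + s[i]) mod n = (1 + 7) mod 3 = 2
i=2: (i + s[i]) mod n = (2 + 8) mod 3 = 1
Residues: [0, 2, 1], distinct: True

Answer: valid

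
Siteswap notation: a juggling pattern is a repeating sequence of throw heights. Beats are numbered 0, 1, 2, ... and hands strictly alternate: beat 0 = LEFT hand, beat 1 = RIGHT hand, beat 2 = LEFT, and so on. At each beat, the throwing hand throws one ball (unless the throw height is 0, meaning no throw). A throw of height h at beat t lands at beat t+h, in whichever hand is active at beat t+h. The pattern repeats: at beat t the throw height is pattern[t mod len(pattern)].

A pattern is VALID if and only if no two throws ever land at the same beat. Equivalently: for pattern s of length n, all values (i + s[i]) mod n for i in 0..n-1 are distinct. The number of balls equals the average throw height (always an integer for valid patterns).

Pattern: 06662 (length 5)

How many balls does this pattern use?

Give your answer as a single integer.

Answer: 4

Derivation:
Pattern = [0, 6, 6, 6, 2], length n = 5
  position 0: throw height = 0, running sum = 0
  position 1: throw height = 6, running sum = 6
  position 2: throw height = 6, running sum = 12
  position 3: throw height = 6, running sum = 18
  position 4: throw height = 2, running sum = 20
Total sum = 20; balls = sum / n = 20 / 5 = 4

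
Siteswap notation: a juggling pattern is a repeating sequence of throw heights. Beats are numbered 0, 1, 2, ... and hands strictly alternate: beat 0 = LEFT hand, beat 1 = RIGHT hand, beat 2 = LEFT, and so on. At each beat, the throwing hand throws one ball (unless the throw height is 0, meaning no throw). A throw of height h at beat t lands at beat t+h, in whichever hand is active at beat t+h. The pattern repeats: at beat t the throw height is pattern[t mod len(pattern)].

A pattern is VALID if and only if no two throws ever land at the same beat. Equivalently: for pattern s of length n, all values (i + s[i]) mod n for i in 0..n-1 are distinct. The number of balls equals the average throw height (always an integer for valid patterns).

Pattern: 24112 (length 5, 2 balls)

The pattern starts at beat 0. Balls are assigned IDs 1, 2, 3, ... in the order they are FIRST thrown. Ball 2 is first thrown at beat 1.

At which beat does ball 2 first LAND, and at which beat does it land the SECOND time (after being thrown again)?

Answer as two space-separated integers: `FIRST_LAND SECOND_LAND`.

Answer: 5 7

Derivation:
Beat 0 (L): throw ball1 h=2 -> lands@2:L; in-air after throw: [b1@2:L]
Beat 1 (R): throw ball2 h=4 -> lands@5:R; in-air after throw: [b1@2:L b2@5:R]
Beat 2 (L): throw ball1 h=1 -> lands@3:R; in-air after throw: [b1@3:R b2@5:R]
Beat 3 (R): throw ball1 h=1 -> lands@4:L; in-air after throw: [b1@4:L b2@5:R]
Beat 4 (L): throw ball1 h=2 -> lands@6:L; in-air after throw: [b2@5:R b1@6:L]
Beat 5 (R): throw ball2 h=2 -> lands@7:R; in-air after throw: [b1@6:L b2@7:R]
Beat 6 (L): throw ball1 h=4 -> lands@10:L; in-air after throw: [b2@7:R b1@10:L]
Beat 7 (R): throw ball2 h=1 -> lands@8:L; in-air after throw: [b2@8:L b1@10:L]
Ball 2: thrown@1 h=4 -> first land @5; rethrown@5 h=2 -> second land @7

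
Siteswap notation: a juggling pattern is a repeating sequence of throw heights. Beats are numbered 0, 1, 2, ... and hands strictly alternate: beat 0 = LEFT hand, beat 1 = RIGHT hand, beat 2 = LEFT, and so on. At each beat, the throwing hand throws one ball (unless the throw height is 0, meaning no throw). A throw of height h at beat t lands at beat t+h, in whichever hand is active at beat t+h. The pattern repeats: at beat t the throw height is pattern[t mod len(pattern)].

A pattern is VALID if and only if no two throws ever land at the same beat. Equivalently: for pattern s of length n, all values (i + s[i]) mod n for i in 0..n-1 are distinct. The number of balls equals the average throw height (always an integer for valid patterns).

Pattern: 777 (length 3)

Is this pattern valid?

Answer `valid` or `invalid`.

Answer: valid

Derivation:
i=0: (i + s[i]) mod n = (0 + 7) mod 3 = 1
i=1: (i + s[i]) mod n = (1 + 7) mod 3 = 2
i=2: (i + s[i]) mod n = (2 + 7) mod 3 = 0
Residues: [1, 2, 0], distinct: True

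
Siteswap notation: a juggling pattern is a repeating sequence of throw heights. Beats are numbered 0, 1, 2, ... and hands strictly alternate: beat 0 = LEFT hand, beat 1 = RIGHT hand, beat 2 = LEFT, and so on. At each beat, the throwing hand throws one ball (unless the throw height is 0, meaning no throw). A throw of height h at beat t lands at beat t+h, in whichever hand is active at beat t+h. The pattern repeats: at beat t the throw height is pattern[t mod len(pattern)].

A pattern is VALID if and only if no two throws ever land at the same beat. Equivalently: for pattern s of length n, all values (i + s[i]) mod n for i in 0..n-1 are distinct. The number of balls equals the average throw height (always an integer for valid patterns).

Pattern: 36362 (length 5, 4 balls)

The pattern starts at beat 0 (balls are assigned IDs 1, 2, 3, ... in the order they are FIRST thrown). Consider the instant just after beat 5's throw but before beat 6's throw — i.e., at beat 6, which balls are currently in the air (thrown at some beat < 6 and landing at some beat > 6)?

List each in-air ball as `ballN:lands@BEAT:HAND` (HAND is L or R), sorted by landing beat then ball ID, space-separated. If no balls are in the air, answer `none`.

Beat 0 (L): throw ball1 h=3 -> lands@3:R; in-air after throw: [b1@3:R]
Beat 1 (R): throw ball2 h=6 -> lands@7:R; in-air after throw: [b1@3:R b2@7:R]
Beat 2 (L): throw ball3 h=3 -> lands@5:R; in-air after throw: [b1@3:R b3@5:R b2@7:R]
Beat 3 (R): throw ball1 h=6 -> lands@9:R; in-air after throw: [b3@5:R b2@7:R b1@9:R]
Beat 4 (L): throw ball4 h=2 -> lands@6:L; in-air after throw: [b3@5:R b4@6:L b2@7:R b1@9:R]
Beat 5 (R): throw ball3 h=3 -> lands@8:L; in-air after throw: [b4@6:L b2@7:R b3@8:L b1@9:R]
Beat 6 (L): throw ball4 h=6 -> lands@12:L; in-air after throw: [b2@7:R b3@8:L b1@9:R b4@12:L]

Answer: ball2:lands@7:R ball3:lands@8:L ball1:lands@9:R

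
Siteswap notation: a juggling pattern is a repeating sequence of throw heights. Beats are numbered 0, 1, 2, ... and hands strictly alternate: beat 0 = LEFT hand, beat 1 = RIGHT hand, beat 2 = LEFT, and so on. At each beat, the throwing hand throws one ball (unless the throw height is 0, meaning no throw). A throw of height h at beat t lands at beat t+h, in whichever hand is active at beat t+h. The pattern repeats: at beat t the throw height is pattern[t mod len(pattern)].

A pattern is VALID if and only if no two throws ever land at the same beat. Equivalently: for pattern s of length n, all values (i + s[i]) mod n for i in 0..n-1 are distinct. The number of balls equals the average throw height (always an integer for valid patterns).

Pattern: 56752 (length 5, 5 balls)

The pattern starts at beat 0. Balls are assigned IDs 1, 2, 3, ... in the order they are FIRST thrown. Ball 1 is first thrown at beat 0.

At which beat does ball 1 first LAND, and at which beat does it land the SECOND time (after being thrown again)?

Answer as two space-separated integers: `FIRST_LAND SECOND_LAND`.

Beat 0 (L): throw ball1 h=5 -> lands@5:R; in-air after throw: [b1@5:R]
Beat 1 (R): throw ball2 h=6 -> lands@7:R; in-air after throw: [b1@5:R b2@7:R]
Beat 2 (L): throw ball3 h=7 -> lands@9:R; in-air after throw: [b1@5:R b2@7:R b3@9:R]
Beat 3 (R): throw ball4 h=5 -> lands@8:L; in-air after throw: [b1@5:R b2@7:R b4@8:L b3@9:R]
Beat 4 (L): throw ball5 h=2 -> lands@6:L; in-air after throw: [b1@5:R b5@6:L b2@7:R b4@8:L b3@9:R]
Beat 5 (R): throw ball1 h=5 -> lands@10:L; in-air after throw: [b5@6:L b2@7:R b4@8:L b3@9:R b1@10:L]
Beat 6 (L): throw ball5 h=6 -> lands@12:L; in-air after throw: [b2@7:R b4@8:L b3@9:R b1@10:L b5@12:L]
Beat 7 (R): throw ball2 h=7 -> lands@14:L; in-air after throw: [b4@8:L b3@9:R b1@10:L b5@12:L b2@14:L]
Beat 8 (L): throw ball4 h=5 -> lands@13:R; in-air after throw: [b3@9:R b1@10:L b5@12:L b4@13:R b2@14:L]
Beat 9 (R): throw ball3 h=2 -> lands@11:R; in-air after throw: [b1@10:L b3@11:R b5@12:L b4@13:R b2@14:L]
Beat 10 (L): throw ball1 h=5 -> lands@15:R; in-air after throw: [b3@11:R b5@12:L b4@13:R b2@14:L b1@15:R]
Ball 1: thrown@0 h=5 -> first land @5; rethrown@5 h=5 -> second land @10

Answer: 5 10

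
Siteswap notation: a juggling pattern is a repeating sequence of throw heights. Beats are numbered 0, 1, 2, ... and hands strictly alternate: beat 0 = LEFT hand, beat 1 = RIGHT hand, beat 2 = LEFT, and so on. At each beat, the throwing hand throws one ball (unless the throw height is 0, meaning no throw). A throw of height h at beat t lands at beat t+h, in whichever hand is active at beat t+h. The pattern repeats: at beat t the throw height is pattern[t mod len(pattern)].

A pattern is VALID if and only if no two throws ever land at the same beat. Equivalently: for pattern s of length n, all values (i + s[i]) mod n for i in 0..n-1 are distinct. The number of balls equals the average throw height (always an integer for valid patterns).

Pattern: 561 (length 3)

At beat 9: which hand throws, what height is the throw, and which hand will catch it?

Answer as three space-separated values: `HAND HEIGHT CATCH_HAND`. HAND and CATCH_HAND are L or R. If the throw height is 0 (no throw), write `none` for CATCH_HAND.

Beat 9: 9 mod 2 = 1, so hand = R
Throw height = pattern[9 mod 3] = pattern[0] = 5
Lands at beat 9+5=14, 14 mod 2 = 0, so catch hand = L

Answer: R 5 L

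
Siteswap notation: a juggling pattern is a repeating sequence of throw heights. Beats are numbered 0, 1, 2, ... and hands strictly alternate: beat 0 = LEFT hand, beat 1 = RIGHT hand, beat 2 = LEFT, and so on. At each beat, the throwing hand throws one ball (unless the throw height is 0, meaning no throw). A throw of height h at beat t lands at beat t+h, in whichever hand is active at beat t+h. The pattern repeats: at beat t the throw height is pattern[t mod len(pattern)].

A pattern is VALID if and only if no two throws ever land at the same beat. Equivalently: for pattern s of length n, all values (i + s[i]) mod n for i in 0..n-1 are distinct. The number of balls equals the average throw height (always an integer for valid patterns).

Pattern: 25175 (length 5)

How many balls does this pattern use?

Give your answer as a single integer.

Answer: 4

Derivation:
Pattern = [2, 5, 1, 7, 5], length n = 5
  position 0: throw height = 2, running sum = 2
  position 1: throw height = 5, running sum = 7
  position 2: throw height = 1, running sum = 8
  position 3: throw height = 7, running sum = 15
  position 4: throw height = 5, running sum = 20
Total sum = 20; balls = sum / n = 20 / 5 = 4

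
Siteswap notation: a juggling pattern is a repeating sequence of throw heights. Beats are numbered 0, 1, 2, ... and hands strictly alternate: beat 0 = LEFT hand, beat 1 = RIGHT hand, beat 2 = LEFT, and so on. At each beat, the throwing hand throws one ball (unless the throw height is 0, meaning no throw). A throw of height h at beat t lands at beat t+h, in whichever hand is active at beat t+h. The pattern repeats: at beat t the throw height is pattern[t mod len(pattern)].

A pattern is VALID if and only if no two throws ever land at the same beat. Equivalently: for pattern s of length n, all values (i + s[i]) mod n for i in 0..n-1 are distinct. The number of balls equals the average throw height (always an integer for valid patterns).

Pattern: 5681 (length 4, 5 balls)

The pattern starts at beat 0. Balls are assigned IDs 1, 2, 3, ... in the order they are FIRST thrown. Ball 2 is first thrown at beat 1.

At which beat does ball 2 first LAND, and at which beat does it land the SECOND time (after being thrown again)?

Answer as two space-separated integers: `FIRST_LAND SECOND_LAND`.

Beat 0 (L): throw ball1 h=5 -> lands@5:R; in-air after throw: [b1@5:R]
Beat 1 (R): throw ball2 h=6 -> lands@7:R; in-air after throw: [b1@5:R b2@7:R]
Beat 2 (L): throw ball3 h=8 -> lands@10:L; in-air after throw: [b1@5:R b2@7:R b3@10:L]
Beat 3 (R): throw ball4 h=1 -> lands@4:L; in-air after throw: [b4@4:L b1@5:R b2@7:R b3@10:L]
Beat 4 (L): throw ball4 h=5 -> lands@9:R; in-air after throw: [b1@5:R b2@7:R b4@9:R b3@10:L]
Beat 5 (R): throw ball1 h=6 -> lands@11:R; in-air after throw: [b2@7:R b4@9:R b3@10:L b1@11:R]
Beat 6 (L): throw ball5 h=8 -> lands@14:L; in-air after throw: [b2@7:R b4@9:R b3@10:L b1@11:R b5@14:L]
Beat 7 (R): throw ball2 h=1 -> lands@8:L; in-air after throw: [b2@8:L b4@9:R b3@10:L b1@11:R b5@14:L]
Beat 8 (L): throw ball2 h=5 -> lands@13:R; in-air after throw: [b4@9:R b3@10:L b1@11:R b2@13:R b5@14:L]
Ball 2: thrown@1 h=6 -> first land @7; rethrown@7 h=1 -> second land @8

Answer: 7 8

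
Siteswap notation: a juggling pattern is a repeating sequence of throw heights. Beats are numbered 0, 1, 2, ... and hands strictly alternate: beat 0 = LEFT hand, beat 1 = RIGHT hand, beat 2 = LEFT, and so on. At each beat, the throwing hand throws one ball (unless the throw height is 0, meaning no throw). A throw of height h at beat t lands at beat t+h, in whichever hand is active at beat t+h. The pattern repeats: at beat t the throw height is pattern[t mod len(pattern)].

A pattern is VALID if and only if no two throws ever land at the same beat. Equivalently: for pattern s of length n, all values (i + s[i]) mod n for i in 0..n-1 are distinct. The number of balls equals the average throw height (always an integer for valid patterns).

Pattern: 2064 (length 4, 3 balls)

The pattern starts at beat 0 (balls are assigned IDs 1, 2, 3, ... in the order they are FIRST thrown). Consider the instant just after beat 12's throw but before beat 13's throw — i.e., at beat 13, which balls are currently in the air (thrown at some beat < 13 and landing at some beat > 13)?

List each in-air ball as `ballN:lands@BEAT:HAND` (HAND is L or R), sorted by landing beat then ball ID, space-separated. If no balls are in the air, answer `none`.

Beat 0 (L): throw ball1 h=2 -> lands@2:L; in-air after throw: [b1@2:L]
Beat 2 (L): throw ball1 h=6 -> lands@8:L; in-air after throw: [b1@8:L]
Beat 3 (R): throw ball2 h=4 -> lands@7:R; in-air after throw: [b2@7:R b1@8:L]
Beat 4 (L): throw ball3 h=2 -> lands@6:L; in-air after throw: [b3@6:L b2@7:R b1@8:L]
Beat 6 (L): throw ball3 h=6 -> lands@12:L; in-air after throw: [b2@7:R b1@8:L b3@12:L]
Beat 7 (R): throw ball2 h=4 -> lands@11:R; in-air after throw: [b1@8:L b2@11:R b3@12:L]
Beat 8 (L): throw ball1 h=2 -> lands@10:L; in-air after throw: [b1@10:L b2@11:R b3@12:L]
Beat 10 (L): throw ball1 h=6 -> lands@16:L; in-air after throw: [b2@11:R b3@12:L b1@16:L]
Beat 11 (R): throw ball2 h=4 -> lands@15:R; in-air after throw: [b3@12:L b2@15:R b1@16:L]
Beat 12 (L): throw ball3 h=2 -> lands@14:L; in-air after throw: [b3@14:L b2@15:R b1@16:L]

Answer: ball3:lands@14:L ball2:lands@15:R ball1:lands@16:L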